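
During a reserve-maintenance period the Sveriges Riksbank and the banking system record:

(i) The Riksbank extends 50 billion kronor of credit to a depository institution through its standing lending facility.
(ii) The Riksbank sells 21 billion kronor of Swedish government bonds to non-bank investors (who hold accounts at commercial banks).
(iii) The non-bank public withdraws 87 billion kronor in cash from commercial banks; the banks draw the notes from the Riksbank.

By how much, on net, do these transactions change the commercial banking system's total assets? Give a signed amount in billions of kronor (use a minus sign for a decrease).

Discount-window loan 50 billion kronor: bank balance sheets expand → +50B.
Asset sale (to non-banks) 21 billion kronor: bank balance sheets shrink → −21B.
Currency withdrawal 87 billion kronor: bank balance sheets shrink → −87B.
Net: 50 − 21 − 87 = -58 billion.

-58 billion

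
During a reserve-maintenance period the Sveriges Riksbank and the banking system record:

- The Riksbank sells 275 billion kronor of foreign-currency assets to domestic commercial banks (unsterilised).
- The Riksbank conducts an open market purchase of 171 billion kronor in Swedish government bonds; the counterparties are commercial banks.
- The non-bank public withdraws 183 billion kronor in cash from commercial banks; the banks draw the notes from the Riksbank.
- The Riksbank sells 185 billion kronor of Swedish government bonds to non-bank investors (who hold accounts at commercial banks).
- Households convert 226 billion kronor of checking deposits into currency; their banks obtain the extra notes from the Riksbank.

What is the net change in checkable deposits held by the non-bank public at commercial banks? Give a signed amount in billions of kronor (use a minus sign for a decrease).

FX sale 275 billion kronor: the counterparty is a bank, so public deposits are unchanged → 0.
OMO purchase (from banks) 171 billion kronor: the counterparty is a bank, so public deposits are unchanged → 0.
Currency withdrawal 183 billion kronor: non-bank counterparties' bank balances fall → −183B.
Asset sale (to non-banks) 185 billion kronor: non-bank counterparties' bank balances fall → −185B.
Currency withdrawal 226 billion kronor: non-bank counterparties' bank balances fall → −226B.
Net: 0 + 0 − 183 − 185 − 226 = -594 billion.

-594 billion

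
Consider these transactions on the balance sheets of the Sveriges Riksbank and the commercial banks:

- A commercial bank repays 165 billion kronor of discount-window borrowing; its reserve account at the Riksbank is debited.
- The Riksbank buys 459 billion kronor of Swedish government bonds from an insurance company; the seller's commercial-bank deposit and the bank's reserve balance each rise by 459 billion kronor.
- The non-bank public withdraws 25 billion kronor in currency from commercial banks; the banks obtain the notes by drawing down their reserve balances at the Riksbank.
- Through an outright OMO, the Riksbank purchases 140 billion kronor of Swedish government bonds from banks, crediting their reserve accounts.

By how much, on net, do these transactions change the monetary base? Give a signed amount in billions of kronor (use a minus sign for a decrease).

Riksbank balance sheet:
  Assets:      Securities +599B, Loans to banks −165B
  Liabilities: Bank reserves +409B, Currency in circulation +25B
Monetary base = currency + reserves: +25B + (+409B) = +434 billion.

+434 billion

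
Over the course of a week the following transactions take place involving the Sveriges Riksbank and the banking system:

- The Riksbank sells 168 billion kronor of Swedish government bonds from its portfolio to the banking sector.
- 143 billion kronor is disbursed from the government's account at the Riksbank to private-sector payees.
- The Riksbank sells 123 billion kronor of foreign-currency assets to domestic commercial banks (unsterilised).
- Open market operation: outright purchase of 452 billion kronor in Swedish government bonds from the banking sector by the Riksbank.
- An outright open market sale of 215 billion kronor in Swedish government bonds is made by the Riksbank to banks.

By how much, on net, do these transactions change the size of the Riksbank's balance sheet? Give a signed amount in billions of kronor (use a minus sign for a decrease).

-54 billion

OMO sale (to banks) 168 billion kronor: a Riksbank asset is shed → −168B.
Government spending 143 billion kronor: only the composition of liabilities changes → 0.
FX sale 123 billion kronor: a Riksbank asset is shed → −123B.
OMO purchase (from banks) 452 billion kronor: a Riksbank asset is acquired → +452B.
OMO sale (to banks) 215 billion kronor: a Riksbank asset is shed → −215B.
Net: −168 + 0 − 123 + 452 − 215 = -54 billion.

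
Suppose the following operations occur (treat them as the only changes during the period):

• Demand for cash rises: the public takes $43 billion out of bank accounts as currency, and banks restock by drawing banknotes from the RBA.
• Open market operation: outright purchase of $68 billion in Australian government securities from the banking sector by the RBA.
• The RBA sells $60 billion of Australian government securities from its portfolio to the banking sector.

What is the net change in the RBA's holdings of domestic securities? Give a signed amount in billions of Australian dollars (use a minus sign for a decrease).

Currency withdrawal $43 billion: the RBA's securities portfolio is untouched → 0.
OMO purchase (from banks) $68 billion: securities added to the RBA's portfolio → +$68B.
OMO sale (to banks) $60 billion: securities removed from the RBA's portfolio → −$60B.
Net: 0 + 68 − 60 = +$8 billion.

+$8 billion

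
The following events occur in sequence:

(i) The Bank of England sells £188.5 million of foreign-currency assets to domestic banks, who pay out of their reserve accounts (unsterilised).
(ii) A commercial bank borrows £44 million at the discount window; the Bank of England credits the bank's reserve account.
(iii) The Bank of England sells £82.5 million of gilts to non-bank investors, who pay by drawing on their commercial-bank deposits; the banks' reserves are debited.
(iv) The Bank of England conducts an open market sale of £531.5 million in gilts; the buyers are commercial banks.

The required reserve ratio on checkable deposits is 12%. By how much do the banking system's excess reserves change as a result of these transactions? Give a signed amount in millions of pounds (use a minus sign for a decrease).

FX sale £188.5 million: reserves −£188.5M, deposits 0.
Discount-window loan £44 million: reserves +£44M, deposits 0.
Asset sale (to non-banks) £82.5 million: reserves −£82.5M, deposits −£82.5M.
OMO sale (to banks) £531.5 million: reserves −£531.5M, deposits 0.
Totals: Δreserves = −£758.5M, Δdeposits = −£82.5M.
Δrequired reserves = 12% × −£82.5M = −£9.9M.
Δexcess reserves = Δreserves − Δrequired = −£758.5M − (−£9.9M) = -£748.6 million.

-£748.6 million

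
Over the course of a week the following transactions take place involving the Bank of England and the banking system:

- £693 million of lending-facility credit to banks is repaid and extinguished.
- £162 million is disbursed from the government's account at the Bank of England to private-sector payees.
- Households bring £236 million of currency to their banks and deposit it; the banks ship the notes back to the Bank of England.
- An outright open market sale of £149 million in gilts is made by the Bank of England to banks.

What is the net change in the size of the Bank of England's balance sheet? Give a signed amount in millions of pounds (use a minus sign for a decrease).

Discount-window repayment £693 million: a Bank of England asset is shed → −£693M.
Government spending £162 million: only the composition of liabilities changes → 0.
Currency deposit £236 million: only the composition of liabilities changes → 0.
OMO sale (to banks) £149 million: a Bank of England asset is shed → −£149M.
Net: −693 + 0 + 0 − 149 = -£842 million.

-£842 million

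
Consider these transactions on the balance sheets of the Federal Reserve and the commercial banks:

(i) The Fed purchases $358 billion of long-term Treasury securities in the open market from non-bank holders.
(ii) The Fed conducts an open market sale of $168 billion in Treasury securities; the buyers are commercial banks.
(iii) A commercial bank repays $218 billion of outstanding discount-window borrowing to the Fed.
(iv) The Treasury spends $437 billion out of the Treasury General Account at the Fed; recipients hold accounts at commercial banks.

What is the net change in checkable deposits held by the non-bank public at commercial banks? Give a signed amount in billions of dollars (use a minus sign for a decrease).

Asset purchase (from non-banks) $358 billion: non-bank counterparties' bank balances rise → +$358B.
OMO sale (to banks) $168 billion: the counterparty is a bank, so public deposits are unchanged → 0.
Discount-window repayment $218 billion: the counterparty is a bank, so public deposits are unchanged → 0.
Government spending $437 billion: non-bank counterparties' bank balances rise → +$437B.
Net: 358 + 0 + 0 + 437 = +$795 billion.

+$795 billion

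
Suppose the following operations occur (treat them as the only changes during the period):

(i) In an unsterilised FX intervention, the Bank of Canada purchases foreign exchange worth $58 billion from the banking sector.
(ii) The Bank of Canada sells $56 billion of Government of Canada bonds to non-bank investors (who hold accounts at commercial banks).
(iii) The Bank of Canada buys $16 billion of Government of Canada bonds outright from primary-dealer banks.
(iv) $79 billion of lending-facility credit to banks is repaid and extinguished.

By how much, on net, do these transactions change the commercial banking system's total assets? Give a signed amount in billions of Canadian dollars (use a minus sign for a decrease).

FX purchase $58 billion: just an asset swap on bank balance sheets → 0.
Asset sale (to non-banks) $56 billion: bank balance sheets shrink → −$56B.
OMO purchase (from banks) $16 billion: just an asset swap on bank balance sheets → 0.
Discount-window repayment $79 billion: bank balance sheets shrink → −$79B.
Net: 0 − 56 + 0 − 79 = -$135 billion.

-$135 billion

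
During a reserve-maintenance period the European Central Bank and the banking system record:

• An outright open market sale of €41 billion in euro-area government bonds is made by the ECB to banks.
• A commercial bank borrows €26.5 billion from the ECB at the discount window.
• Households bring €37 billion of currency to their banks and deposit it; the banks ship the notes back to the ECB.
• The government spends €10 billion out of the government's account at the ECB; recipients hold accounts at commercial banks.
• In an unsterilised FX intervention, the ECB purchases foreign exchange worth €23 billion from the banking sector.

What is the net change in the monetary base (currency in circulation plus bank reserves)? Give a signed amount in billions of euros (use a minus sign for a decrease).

+€18.5 billion

ECB balance sheet:
  Assets:      Securities −€41B, Loans to banks +€26.5B, Foreign assets +€23B
  Liabilities: Bank reserves +€55.5B, Currency in circulation −€37B, Government deposits −€10B
Commercial banking system:
  Assets:      Reserves at CB +€55.5B, Securities +€41B, Foreign assets −€23B
  Liabilities: Checkable deposits +€47B, Borrowings from CB +€26.5B
Monetary base = currency + reserves: −€37B + (+€55.5B) = +€18.5 billion.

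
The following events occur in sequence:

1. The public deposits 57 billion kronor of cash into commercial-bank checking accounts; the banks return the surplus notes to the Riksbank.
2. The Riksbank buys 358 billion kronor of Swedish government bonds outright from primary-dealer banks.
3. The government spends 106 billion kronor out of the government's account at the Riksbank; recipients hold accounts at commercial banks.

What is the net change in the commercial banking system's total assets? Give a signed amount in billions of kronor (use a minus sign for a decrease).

Riksbank balance sheet:
  Assets:      Securities +358B
  Liabilities: Bank reserves +521B, Currency in circulation −57B, Government deposits −106B
Commercial banking system:
  Assets:      Reserves at CB +521B, Securities −358B
  Liabilities: Checkable deposits +163B
Change in total bank assets = +163 billion.

+163 billion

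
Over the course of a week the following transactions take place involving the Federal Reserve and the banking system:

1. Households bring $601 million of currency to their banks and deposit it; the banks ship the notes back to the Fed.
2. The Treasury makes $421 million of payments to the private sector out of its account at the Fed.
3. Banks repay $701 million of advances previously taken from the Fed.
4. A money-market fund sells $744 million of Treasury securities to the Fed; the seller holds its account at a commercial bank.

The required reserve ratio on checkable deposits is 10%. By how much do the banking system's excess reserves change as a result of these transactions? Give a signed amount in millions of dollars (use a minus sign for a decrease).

+$888.4 million

Currency deposit $601 million: reserves +$601M, deposits +$601M.
Government spending $421 million: reserves +$421M, deposits +$421M.
Discount-window repayment $701 million: reserves −$701M, deposits 0.
Asset purchase (from non-banks) $744 million: reserves +$744M, deposits +$744M.
Totals: Δreserves = +$1065M, Δdeposits = +$1766M.
Δrequired reserves = 10% × +$1766M = +$176.6M.
Δexcess reserves = Δreserves − Δrequired = +$1065M − (+$176.6M) = +$888.4 million.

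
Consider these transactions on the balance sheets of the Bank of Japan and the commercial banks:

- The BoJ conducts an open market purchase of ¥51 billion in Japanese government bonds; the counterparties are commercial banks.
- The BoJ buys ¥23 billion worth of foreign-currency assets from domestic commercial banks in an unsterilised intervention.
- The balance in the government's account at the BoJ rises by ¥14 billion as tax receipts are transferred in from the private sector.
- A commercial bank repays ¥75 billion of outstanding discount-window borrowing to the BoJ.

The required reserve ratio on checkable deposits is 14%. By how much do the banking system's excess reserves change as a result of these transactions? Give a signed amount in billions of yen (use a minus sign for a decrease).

-¥13.04 billion

OMO purchase (from banks) ¥51 billion: reserves +¥51B, deposits 0.
FX purchase ¥23 billion: reserves +¥23B, deposits 0.
Government account inflow ¥14 billion: reserves −¥14B, deposits −¥14B.
Discount-window repayment ¥75 billion: reserves −¥75B, deposits 0.
Totals: Δreserves = −¥15B, Δdeposits = −¥14B.
Δrequired reserves = 14% × −¥14B = −¥1.96B.
Δexcess reserves = Δreserves − Δrequired = −¥15B − (−¥1.96B) = -¥13.04 billion.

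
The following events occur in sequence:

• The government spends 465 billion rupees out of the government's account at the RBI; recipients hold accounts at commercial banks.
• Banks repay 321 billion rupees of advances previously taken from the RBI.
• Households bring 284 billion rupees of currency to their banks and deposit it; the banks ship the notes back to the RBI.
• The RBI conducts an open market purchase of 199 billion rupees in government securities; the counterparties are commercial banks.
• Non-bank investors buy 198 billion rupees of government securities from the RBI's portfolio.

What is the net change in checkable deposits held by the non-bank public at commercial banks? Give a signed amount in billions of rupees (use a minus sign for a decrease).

+551 billion

RBI balance sheet:
  Assets:      Securities +1B, Loans to banks −321B
  Liabilities: Bank reserves +429B, Currency in circulation −284B, Government deposits −465B
Commercial banking system:
  Assets:      Reserves at CB +429B, Securities −199B
  Liabilities: Checkable deposits +551B, Borrowings from CB −321B
So the change in checkable deposits held by the non-bank public at commercial banks is +551 billion.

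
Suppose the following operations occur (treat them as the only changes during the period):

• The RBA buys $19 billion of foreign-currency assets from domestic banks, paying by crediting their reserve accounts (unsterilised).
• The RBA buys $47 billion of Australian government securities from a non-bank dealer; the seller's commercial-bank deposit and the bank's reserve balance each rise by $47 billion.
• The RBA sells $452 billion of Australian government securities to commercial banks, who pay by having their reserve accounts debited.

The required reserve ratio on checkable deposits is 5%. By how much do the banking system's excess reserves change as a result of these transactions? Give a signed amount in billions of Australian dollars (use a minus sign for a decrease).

-$388.35 billion

FX purchase $19 billion: reserves +$19B, deposits 0.
Asset purchase (from non-banks) $47 billion: reserves +$47B, deposits +$47B.
OMO sale (to banks) $452 billion: reserves −$452B, deposits 0.
Totals: Δreserves = −$386B, Δdeposits = +$47B.
Δrequired reserves = 5% × +$47B = +$2.35B.
Δexcess reserves = Δreserves − Δrequired = −$386B − (+$2.35B) = -$388.35 billion.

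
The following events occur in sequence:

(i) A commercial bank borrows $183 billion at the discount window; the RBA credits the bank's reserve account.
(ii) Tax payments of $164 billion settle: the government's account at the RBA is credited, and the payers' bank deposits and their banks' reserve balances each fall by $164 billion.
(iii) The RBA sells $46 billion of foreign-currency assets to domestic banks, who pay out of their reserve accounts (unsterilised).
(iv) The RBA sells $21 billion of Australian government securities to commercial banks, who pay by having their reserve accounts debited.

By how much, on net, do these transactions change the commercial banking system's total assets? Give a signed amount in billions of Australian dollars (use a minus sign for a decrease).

+$19 billion

RBA balance sheet:
  Assets:      Securities −$21B, Loans to banks +$183B, Foreign assets −$46B
  Liabilities: Bank reserves −$48B, Government deposits +$164B
Commercial banking system:
  Assets:      Reserves at CB −$48B, Securities +$21B, Foreign assets +$46B
  Liabilities: Checkable deposits −$164B, Borrowings from CB +$183B
Change in total bank assets = +$19 billion.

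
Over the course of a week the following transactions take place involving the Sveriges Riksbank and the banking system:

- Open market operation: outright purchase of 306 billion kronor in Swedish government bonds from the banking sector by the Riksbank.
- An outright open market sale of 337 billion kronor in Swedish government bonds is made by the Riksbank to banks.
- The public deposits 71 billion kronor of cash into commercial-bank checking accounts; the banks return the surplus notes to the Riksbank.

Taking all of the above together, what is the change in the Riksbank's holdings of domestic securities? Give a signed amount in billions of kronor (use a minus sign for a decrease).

Riksbank balance sheet:
  Assets:      Securities −31B
  Liabilities: Bank reserves +40B, Currency in circulation −71B
So the change in the Riksbank's holdings of domestic securities is -31 billion.

-31 billion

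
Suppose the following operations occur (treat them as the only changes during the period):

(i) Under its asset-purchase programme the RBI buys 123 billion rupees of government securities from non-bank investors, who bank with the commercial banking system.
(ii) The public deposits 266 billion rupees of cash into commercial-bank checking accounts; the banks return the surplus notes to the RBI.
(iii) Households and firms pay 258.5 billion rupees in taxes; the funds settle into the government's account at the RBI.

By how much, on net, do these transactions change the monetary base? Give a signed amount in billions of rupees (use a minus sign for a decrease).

RBI balance sheet:
  Assets:      Securities +123B
  Liabilities: Bank reserves +130.5B, Currency in circulation −266B, Government deposits +258.5B
Monetary base = currency + reserves: −266B + (+130.5B) = -135.5 billion.

-135.5 billion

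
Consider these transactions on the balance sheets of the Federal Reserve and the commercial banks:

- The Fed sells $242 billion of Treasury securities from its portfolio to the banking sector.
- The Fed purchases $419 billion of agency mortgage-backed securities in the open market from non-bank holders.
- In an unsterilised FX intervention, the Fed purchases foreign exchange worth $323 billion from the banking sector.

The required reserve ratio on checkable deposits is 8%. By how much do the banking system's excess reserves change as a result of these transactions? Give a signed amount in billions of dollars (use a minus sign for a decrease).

+$466.48 billion

OMO sale (to banks) $242 billion: reserves −$242B, deposits 0.
Asset purchase (from non-banks) $419 billion: reserves +$419B, deposits +$419B.
FX purchase $323 billion: reserves +$323B, deposits 0.
Totals: Δreserves = +$500B, Δdeposits = +$419B.
Δrequired reserves = 8% × +$419B = +$33.52B.
Δexcess reserves = Δreserves − Δrequired = +$500B − (+$33.52B) = +$466.48 billion.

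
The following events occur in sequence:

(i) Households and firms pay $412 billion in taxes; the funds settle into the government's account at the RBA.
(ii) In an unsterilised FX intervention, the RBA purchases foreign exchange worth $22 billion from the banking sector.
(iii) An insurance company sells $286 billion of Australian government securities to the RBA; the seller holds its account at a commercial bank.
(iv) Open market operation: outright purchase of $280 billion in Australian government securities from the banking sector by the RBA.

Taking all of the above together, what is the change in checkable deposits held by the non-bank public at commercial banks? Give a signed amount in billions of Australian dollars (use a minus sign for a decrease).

-$126 billion

RBA balance sheet:
  Assets:      Securities +$566B, Foreign assets +$22B
  Liabilities: Bank reserves +$176B, Government deposits +$412B
Commercial banking system:
  Assets:      Reserves at CB +$176B, Securities −$280B, Foreign assets −$22B
  Liabilities: Checkable deposits −$126B
So the change in checkable deposits held by the non-bank public at commercial banks is -$126 billion.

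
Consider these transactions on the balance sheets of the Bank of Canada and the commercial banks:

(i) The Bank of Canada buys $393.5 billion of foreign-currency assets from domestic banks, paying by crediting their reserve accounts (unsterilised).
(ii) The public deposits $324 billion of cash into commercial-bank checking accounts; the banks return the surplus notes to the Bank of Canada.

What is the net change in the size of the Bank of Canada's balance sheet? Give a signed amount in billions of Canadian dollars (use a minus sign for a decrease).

+$393.5 billion

FX purchase $393.5 billion: a Bank of Canada asset is acquired → +$393.5B.
Currency deposit $324 billion: only the composition of liabilities changes → 0.
Net: 393.5 + 0 = +$393.5 billion.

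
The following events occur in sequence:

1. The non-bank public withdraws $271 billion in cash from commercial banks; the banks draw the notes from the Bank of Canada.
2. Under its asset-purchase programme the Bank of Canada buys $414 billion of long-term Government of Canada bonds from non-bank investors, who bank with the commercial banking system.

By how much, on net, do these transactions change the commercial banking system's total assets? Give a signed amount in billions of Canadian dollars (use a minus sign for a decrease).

Currency withdrawal $271 billion: bank balance sheets shrink → −$271B.
Asset purchase (from non-banks) $414 billion: bank balance sheets expand → +$414B.
Net: −271 + 414 = +$143 billion.

+$143 billion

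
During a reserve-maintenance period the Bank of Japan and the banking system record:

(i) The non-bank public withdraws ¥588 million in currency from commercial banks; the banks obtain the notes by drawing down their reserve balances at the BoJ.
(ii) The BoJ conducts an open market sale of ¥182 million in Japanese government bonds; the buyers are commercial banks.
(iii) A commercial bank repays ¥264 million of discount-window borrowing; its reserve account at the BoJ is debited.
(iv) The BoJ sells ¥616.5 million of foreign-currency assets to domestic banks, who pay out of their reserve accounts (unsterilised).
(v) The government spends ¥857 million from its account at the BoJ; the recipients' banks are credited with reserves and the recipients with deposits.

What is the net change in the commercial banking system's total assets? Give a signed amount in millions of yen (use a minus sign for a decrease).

+¥5 million

Currency withdrawal ¥588 million: bank balance sheets shrink → −¥588M.
OMO sale (to banks) ¥182 million: just an asset swap on bank balance sheets → 0.
Discount-window repayment ¥264 million: bank balance sheets shrink → −¥264M.
FX sale ¥616.5 million: just an asset swap on bank balance sheets → 0.
Government spending ¥857 million: bank balance sheets expand → +¥857M.
Net: −588 + 0 − 264 + 0 + 857 = +¥5 million.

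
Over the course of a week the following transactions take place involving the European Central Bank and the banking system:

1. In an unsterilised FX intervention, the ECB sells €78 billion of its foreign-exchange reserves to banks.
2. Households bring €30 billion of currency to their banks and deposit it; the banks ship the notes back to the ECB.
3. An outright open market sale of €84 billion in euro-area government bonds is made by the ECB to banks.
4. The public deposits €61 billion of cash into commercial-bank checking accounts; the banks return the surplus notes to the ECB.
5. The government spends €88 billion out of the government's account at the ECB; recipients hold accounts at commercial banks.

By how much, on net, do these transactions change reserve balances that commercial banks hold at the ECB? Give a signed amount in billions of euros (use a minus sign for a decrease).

+€17 billion

ECB balance sheet:
  Assets:      Securities −€84B, Foreign assets −€78B
  Liabilities: Bank reserves +€17B, Currency in circulation −€91B, Government deposits −€88B
Commercial banking system:
  Assets:      Reserves at CB +€17B, Securities +€84B, Foreign assets +€78B
  Liabilities: Checkable deposits +€179B
So the change in reserve balances that commercial banks hold at the ECB is +€17 billion.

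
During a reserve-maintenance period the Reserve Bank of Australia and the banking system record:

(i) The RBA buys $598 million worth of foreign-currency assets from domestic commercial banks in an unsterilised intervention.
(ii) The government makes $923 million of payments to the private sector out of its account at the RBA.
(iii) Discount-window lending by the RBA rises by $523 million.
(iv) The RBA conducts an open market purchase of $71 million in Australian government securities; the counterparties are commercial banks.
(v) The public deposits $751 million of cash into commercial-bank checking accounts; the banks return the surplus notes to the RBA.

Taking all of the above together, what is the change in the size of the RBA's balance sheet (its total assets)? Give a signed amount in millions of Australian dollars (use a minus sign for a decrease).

+$1192 million

FX purchase $598 million: an RBA asset is acquired → +$598M.
Government spending $923 million: only the composition of liabilities changes → 0.
Discount-window loan $523 million: an RBA asset is acquired → +$523M.
OMO purchase (from banks) $71 million: an RBA asset is acquired → +$71M.
Currency deposit $751 million: only the composition of liabilities changes → 0.
Net: 598 + 0 + 523 + 71 + 0 = +$1192 million.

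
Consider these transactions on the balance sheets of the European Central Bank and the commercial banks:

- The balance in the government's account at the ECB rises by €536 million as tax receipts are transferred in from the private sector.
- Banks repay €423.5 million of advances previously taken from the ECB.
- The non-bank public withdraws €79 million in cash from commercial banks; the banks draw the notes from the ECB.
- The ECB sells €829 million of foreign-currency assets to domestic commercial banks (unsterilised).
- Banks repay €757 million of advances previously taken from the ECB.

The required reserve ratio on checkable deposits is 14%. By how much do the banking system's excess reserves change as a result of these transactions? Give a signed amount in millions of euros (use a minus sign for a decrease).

-€2538.4 million

Government account inflow €536 million: reserves −€536M, deposits −€536M.
Discount-window repayment €423.5 million: reserves −€423.5M, deposits 0.
Currency withdrawal €79 million: reserves −€79M, deposits −€79M.
FX sale €829 million: reserves −€829M, deposits 0.
Discount-window repayment €757 million: reserves −€757M, deposits 0.
Totals: Δreserves = −€2624.5M, Δdeposits = −€615M.
Δrequired reserves = 14% × −€615M = −€86.1M.
Δexcess reserves = Δreserves − Δrequired = −€2624.5M − (−€86.1M) = -€2538.4 million.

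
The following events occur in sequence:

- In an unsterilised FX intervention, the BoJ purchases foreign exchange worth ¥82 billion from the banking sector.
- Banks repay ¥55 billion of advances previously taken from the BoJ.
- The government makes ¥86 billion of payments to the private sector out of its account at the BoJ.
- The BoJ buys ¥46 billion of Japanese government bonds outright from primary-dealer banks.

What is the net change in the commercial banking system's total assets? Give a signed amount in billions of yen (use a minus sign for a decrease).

+¥31 billion

FX purchase ¥82 billion: just an asset swap on bank balance sheets → 0.
Discount-window repayment ¥55 billion: bank balance sheets shrink → −¥55B.
Government spending ¥86 billion: bank balance sheets expand → +¥86B.
OMO purchase (from banks) ¥46 billion: just an asset swap on bank balance sheets → 0.
Net: 0 − 55 + 86 + 0 = +¥31 billion.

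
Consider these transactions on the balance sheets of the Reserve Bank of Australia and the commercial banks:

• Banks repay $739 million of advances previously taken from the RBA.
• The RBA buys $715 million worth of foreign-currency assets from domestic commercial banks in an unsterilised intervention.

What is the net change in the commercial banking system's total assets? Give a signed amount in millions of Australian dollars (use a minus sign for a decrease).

-$739 million

Discount-window repayment $739 million: bank balance sheets shrink → −$739M.
FX purchase $715 million: just an asset swap on bank balance sheets → 0.
Net: −739 + 0 = -$739 million.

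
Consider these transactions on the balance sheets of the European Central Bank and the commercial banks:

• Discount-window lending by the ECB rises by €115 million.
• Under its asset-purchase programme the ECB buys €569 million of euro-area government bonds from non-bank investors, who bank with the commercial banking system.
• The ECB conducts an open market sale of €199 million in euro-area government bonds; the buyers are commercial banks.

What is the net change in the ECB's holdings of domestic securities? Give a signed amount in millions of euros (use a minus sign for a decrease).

+€370 million

Discount-window loan €115 million: the ECB's securities portfolio is untouched → 0.
Asset purchase (from non-banks) €569 million: securities added to the ECB's portfolio → +€569M.
OMO sale (to banks) €199 million: securities removed from the ECB's portfolio → −€199M.
Net: 0 + 569 − 199 = +€370 million.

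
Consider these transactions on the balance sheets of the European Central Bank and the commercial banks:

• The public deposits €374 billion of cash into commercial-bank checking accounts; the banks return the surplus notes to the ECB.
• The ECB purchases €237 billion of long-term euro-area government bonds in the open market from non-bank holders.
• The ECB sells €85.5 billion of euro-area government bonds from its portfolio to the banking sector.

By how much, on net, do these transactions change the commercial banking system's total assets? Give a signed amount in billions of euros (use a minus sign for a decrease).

+€611 billion

ECB balance sheet:
  Assets:      Securities +€151.5B
  Liabilities: Bank reserves +€525.5B, Currency in circulation −€374B
Commercial banking system:
  Assets:      Reserves at CB +€525.5B, Securities +€85.5B
  Liabilities: Checkable deposits +€611B
Change in total bank assets = +€611 billion.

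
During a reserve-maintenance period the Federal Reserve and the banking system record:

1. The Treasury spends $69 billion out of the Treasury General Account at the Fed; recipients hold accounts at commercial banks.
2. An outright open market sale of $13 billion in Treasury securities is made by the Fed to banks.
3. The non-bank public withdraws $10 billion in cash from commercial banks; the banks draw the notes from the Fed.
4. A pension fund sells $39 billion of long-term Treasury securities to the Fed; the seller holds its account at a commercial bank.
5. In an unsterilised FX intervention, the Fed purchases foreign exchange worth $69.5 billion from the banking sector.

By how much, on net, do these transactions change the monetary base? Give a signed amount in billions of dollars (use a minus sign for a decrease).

+$164.5 billion

Government spending $69 billion: a non-base liability converts back to reserves → +$69B.
OMO sale (to banks) $13 billion: Fed balance sheet contracts → −$13B.
Currency withdrawal $10 billion: just a shift between currency and reserves — both are base money → 0.
Asset purchase (from non-banks) $39 billion: Fed balance sheet expands → +$39B.
FX purchase $69.5 billion: Fed balance sheet expands → +$69.5B.
Net: 69 − 13 + 0 + 39 + 69.5 = +$164.5 billion.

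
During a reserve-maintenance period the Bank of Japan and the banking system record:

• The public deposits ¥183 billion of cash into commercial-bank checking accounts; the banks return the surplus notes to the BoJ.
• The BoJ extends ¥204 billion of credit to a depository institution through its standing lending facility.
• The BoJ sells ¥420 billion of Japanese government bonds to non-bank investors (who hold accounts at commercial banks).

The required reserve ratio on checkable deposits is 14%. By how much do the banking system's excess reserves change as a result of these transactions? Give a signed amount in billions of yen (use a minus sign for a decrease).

+¥0.18 billion

Currency deposit ¥183 billion: reserves +¥183B, deposits +¥183B.
Discount-window loan ¥204 billion: reserves +¥204B, deposits 0.
Asset sale (to non-banks) ¥420 billion: reserves −¥420B, deposits −¥420B.
Totals: Δreserves = −¥33B, Δdeposits = −¥237B.
Δrequired reserves = 14% × −¥237B = −¥33.18B.
Δexcess reserves = Δreserves − Δrequired = −¥33B − (−¥33.18B) = +¥0.18 billion.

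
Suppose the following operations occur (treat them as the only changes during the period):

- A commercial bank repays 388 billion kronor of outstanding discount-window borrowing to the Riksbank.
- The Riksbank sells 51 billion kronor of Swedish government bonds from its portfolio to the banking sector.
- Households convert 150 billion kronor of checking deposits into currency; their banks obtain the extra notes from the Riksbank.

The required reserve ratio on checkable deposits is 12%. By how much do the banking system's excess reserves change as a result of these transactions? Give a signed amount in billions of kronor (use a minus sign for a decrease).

Discount-window repayment 388 billion kronor: reserves −388B, deposits 0.
OMO sale (to banks) 51 billion kronor: reserves −51B, deposits 0.
Currency withdrawal 150 billion kronor: reserves −150B, deposits −150B.
Totals: Δreserves = −589B, Δdeposits = −150B.
Δrequired reserves = 12% × −150B = −18B.
Δexcess reserves = Δreserves − Δrequired = −589B − (−18B) = -571 billion.

-571 billion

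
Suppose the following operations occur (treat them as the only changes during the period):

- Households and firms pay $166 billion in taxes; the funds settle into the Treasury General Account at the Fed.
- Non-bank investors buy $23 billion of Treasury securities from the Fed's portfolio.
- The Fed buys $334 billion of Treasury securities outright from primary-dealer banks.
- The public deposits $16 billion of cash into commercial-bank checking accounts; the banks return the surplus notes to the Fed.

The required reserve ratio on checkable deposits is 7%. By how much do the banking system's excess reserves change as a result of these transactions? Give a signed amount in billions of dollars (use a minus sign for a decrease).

+$173.11 billion

Government account inflow $166 billion: reserves −$166B, deposits −$166B.
Asset sale (to non-banks) $23 billion: reserves −$23B, deposits −$23B.
OMO purchase (from banks) $334 billion: reserves +$334B, deposits 0.
Currency deposit $16 billion: reserves +$16B, deposits +$16B.
Totals: Δreserves = +$161B, Δdeposits = −$173B.
Δrequired reserves = 7% × −$173B = −$12.11B.
Δexcess reserves = Δreserves − Δrequired = +$161B − (−$12.11B) = +$173.11 billion.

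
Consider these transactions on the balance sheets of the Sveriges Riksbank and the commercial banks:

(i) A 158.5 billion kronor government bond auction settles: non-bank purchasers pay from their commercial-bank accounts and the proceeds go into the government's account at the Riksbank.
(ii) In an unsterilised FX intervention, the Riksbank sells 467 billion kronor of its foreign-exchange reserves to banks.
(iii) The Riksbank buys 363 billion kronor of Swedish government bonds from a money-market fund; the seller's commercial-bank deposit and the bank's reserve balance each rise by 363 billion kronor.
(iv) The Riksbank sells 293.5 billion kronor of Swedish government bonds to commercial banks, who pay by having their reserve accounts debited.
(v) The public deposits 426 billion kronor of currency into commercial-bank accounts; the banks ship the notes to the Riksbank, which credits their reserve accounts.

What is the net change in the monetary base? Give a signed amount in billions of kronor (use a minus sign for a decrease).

-556 billion

Riksbank balance sheet:
  Assets:      Securities +69.5B, Foreign assets −467B
  Liabilities: Bank reserves −130B, Currency in circulation −426B, Government deposits +158.5B
Monetary base = currency + reserves: −426B + (−130B) = -556 billion.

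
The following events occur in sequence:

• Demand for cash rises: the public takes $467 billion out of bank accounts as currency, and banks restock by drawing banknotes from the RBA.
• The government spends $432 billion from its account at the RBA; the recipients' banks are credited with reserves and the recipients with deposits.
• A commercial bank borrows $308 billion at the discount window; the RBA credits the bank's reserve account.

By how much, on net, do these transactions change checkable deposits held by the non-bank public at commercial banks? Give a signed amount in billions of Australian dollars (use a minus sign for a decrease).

RBA balance sheet:
  Assets:      Loans to banks +$308B
  Liabilities: Bank reserves +$273B, Currency in circulation +$467B, Government deposits −$432B
Commercial banking system:
  Assets:      Reserves at CB +$273B
  Liabilities: Checkable deposits −$35B, Borrowings from CB +$308B
So the change in checkable deposits held by the non-bank public at commercial banks is -$35 billion.

-$35 billion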